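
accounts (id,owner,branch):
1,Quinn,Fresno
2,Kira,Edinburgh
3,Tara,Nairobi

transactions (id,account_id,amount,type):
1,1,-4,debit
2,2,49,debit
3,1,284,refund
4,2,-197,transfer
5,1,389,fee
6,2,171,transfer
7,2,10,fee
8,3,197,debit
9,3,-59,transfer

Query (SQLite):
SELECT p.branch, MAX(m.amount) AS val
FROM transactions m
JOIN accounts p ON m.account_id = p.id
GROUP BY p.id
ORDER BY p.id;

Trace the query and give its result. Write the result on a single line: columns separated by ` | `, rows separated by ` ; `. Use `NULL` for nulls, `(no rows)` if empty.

Fresno | 389 ; Edinburgh | 171 ; Nairobi | 197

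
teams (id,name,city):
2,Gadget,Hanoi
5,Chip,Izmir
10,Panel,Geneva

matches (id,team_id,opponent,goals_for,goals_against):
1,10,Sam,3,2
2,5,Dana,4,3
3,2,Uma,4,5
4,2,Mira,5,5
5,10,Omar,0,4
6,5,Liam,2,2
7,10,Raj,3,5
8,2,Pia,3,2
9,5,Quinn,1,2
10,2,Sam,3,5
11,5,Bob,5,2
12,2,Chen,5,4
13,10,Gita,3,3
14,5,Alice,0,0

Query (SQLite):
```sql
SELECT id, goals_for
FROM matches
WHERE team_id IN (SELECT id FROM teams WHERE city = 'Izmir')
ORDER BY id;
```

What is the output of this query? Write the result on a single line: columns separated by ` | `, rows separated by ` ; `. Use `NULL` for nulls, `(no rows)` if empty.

Inner query: teams.id where city = 'Izmir'.
Outer: keep matches rows whose team_id is in that set.
Inner query → {5}

2 | 4 ; 6 | 2 ; 9 | 1 ; 11 | 5 ; 14 | 0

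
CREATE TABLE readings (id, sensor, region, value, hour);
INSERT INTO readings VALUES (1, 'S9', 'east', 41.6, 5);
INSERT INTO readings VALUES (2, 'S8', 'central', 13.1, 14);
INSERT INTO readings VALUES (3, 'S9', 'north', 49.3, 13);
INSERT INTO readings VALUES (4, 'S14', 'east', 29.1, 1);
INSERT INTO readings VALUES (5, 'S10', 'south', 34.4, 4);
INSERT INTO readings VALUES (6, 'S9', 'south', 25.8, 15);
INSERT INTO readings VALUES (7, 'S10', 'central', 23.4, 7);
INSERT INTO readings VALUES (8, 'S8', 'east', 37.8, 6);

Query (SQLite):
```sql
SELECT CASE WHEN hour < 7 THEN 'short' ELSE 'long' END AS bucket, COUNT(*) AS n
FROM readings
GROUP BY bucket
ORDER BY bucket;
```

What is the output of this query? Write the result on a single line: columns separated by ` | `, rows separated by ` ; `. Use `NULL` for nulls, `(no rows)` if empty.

Bucket rows by hour < 7 → 'short' else 'long'; count each bucket.

long | 4 ; short | 4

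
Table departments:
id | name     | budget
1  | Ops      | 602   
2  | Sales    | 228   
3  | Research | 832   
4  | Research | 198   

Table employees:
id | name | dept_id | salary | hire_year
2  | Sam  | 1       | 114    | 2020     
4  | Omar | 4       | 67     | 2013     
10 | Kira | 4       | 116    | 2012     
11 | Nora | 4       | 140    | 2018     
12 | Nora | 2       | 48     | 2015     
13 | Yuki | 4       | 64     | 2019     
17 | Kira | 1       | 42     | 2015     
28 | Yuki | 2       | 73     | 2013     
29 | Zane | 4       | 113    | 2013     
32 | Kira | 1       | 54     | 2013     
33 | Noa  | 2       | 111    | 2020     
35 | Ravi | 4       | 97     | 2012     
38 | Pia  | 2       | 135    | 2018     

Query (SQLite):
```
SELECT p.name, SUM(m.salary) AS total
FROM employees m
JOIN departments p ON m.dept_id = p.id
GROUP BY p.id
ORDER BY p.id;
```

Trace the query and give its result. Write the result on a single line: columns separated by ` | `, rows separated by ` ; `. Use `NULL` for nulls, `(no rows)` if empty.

Ops | 210 ; Sales | 367 ; Research | 597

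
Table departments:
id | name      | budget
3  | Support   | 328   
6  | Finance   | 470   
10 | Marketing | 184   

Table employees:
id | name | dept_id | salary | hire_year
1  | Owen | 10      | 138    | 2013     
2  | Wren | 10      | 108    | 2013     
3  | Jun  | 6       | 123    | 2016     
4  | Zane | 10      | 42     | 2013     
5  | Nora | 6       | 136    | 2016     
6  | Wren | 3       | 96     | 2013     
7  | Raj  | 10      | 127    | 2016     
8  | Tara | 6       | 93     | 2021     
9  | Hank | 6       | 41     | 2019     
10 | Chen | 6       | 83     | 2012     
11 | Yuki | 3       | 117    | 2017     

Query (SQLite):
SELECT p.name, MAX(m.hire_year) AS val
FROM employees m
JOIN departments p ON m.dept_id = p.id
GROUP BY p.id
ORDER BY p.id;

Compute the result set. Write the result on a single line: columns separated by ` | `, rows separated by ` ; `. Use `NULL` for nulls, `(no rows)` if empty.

Support | 2017 ; Finance | 2021 ; Marketing | 2016

Join each employees row to its departments via dept_id.
Group joined rows by departments.id; compute MAX(m.hire_year) per group.
  3: ids {6, 11} → MAX(m.hire_year)=2017
  6: ids {3, 5, 8, 9, 10} → MAX(m.hire_year)=2021
  10: ids {1, 2, 4, 7} → MAX(m.hire_year)=2016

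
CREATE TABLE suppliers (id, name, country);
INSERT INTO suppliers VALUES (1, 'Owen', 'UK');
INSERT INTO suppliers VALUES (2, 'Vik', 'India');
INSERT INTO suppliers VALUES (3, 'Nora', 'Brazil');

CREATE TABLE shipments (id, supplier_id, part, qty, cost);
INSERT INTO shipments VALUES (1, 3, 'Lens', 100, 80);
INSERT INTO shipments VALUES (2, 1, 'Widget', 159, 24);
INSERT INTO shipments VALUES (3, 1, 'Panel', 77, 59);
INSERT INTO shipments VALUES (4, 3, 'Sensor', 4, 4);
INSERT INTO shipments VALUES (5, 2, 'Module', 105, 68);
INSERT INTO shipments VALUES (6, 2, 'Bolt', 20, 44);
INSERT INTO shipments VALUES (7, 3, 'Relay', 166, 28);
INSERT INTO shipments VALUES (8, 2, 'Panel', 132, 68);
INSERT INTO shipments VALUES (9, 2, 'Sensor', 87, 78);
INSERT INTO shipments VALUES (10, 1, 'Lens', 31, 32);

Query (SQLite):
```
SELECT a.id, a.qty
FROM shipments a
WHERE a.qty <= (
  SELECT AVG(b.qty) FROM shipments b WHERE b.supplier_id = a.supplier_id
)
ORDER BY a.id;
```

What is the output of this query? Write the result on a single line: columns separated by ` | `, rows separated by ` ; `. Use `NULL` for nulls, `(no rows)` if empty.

3 | 77 ; 4 | 4 ; 6 | 20 ; 10 | 31

For each shipments row a, compute AVG(qty) over rows sharing a.supplier_id.
Keep row a if a.qty <= that per-group AVG.
  supplier_id=1: AVG(qty) = 89.0
  supplier_id=2: AVG(qty) = 86.0
  supplier_id=3: AVG(qty) = 90.0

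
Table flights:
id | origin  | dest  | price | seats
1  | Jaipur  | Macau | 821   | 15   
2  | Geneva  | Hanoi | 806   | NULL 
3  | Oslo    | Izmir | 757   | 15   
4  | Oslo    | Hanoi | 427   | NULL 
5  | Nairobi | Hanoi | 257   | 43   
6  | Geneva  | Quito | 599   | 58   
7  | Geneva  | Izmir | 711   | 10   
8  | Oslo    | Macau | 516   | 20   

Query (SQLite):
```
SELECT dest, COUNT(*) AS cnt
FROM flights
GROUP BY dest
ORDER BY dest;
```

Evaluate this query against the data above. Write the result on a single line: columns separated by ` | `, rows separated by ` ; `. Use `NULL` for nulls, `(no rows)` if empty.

Partition flights by dest; compute COUNT(*) within each group.
  Hanoi: ids {2, 4, 5} → COUNT(*)=3
  Izmir: ids {3, 7} → COUNT(*)=2
  Macau: ids {1, 8} → COUNT(*)=2
  Quito: ids {6} → COUNT(*)=1

Hanoi | 3 ; Izmir | 2 ; Macau | 2 ; Quito | 1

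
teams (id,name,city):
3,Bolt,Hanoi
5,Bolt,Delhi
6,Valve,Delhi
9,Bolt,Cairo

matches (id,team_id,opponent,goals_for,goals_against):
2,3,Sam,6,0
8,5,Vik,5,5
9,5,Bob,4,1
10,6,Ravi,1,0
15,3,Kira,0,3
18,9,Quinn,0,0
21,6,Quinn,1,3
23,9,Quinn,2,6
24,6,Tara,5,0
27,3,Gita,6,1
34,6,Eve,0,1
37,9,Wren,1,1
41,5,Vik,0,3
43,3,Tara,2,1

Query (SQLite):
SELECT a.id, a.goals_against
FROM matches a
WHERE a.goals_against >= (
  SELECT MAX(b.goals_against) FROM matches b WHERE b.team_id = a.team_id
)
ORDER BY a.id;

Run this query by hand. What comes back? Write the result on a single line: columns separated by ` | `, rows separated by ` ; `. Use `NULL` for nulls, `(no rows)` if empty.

8 | 5 ; 15 | 3 ; 21 | 3 ; 23 | 6

For each matches row a, compute MAX(goals_against) over rows sharing a.team_id.
Keep row a if a.goals_against >= that per-group MAX.
  team_id=3: MAX(goals_against) = 3
  team_id=5: MAX(goals_against) = 5
  team_id=6: MAX(goals_against) = 3
  team_id=9: MAX(goals_against) = 6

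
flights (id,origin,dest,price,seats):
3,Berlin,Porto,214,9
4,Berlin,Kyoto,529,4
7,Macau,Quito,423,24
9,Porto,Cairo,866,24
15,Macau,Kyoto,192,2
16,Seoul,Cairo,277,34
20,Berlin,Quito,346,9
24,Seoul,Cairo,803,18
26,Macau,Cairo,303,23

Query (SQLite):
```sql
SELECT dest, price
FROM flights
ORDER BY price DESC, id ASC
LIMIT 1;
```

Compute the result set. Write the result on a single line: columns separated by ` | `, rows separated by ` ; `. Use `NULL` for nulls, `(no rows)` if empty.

Cairo | 866

Sort by price desc, tiebreak id asc: (866, id=9), (803, id=24), (529, id=4), (423, id=7) …. Take first 1.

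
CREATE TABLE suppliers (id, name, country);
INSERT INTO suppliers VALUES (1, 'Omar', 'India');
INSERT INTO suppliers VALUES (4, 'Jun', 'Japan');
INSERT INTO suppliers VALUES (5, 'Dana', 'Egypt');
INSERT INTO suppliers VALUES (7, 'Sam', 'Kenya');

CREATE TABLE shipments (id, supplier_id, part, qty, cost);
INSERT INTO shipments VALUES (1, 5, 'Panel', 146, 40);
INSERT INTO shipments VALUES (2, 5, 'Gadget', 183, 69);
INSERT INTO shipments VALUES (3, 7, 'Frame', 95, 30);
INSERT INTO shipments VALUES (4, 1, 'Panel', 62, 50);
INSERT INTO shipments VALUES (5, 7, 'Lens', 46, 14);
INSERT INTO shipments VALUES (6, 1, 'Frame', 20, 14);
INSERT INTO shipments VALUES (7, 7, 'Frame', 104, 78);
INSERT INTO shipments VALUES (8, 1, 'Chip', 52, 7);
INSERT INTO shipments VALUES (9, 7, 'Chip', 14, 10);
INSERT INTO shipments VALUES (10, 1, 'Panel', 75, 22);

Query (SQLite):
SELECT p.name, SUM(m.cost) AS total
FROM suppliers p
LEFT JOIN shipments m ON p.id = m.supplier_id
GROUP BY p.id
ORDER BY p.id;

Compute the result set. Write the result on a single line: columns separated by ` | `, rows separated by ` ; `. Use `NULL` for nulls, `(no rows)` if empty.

Omar | 93 ; Jun | NULL ; Dana | 109 ; Sam | 132

LEFT JOIN keeps every suppliers row; unmatched ones get NULL for shipments columns.
Group by suppliers.id and compute SUM(m.cost). SUM over an all-NULL group is NULL.
  1: ids {4, 6, 8, 10} → SUM(m.cost)=93
  4: ids {—} → SUM(m.cost)=NULL
  5: ids {1, 2} → SUM(m.cost)=109
  7: ids {3, 5, 7, 9} → SUM(m.cost)=132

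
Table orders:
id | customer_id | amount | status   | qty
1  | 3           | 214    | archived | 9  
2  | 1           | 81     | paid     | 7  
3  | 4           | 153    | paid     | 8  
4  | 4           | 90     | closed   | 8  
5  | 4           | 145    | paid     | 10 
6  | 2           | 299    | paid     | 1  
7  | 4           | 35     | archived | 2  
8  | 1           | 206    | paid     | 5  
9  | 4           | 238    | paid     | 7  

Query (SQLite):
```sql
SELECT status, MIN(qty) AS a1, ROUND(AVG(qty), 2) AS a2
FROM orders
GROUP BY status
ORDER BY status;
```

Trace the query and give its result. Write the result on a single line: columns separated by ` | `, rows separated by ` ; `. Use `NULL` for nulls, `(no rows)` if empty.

Group orders by status.
Per group compute: MIN(qty), ROUND(AVG(qty), 2).
  archived: ids {1, 7} → MIN(qty)=2, ROUND(AVG(qty), 2)=5.5
  closed: ids {4} → MIN(qty)=8, ROUND(AVG(qty), 2)=8
  paid: ids {2, 3, 5, 6, 8, 9} → MIN(qty)=1, ROUND(AVG(qty), 2)=6.33

archived | 2 | 5.5 ; closed | 8 | 8 ; paid | 1 | 6.33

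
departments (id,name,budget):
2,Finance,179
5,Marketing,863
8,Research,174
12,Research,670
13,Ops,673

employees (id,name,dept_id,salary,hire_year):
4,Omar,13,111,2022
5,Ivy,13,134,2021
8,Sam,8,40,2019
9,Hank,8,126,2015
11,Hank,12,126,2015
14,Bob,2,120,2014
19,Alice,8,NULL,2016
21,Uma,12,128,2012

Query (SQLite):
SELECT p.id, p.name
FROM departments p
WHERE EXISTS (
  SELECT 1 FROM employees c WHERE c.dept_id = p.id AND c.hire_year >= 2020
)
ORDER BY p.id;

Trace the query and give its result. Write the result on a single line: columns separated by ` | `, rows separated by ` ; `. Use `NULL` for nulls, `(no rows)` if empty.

13 | Ops

For each departments row, check whether any employees with matching dept_id has hire_year >= 2020.
Keep rows where that is true.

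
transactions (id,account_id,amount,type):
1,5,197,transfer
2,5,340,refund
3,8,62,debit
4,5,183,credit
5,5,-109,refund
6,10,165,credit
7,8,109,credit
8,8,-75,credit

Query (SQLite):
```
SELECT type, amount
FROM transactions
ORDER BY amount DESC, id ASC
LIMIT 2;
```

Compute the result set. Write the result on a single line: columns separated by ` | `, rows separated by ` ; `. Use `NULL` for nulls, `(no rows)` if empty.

refund | 340 ; transfer | 197

Sort by amount desc, tiebreak id asc: (340, id=2), (197, id=1), (183, id=4), (165, id=6), (109, id=7) …. Take first 2.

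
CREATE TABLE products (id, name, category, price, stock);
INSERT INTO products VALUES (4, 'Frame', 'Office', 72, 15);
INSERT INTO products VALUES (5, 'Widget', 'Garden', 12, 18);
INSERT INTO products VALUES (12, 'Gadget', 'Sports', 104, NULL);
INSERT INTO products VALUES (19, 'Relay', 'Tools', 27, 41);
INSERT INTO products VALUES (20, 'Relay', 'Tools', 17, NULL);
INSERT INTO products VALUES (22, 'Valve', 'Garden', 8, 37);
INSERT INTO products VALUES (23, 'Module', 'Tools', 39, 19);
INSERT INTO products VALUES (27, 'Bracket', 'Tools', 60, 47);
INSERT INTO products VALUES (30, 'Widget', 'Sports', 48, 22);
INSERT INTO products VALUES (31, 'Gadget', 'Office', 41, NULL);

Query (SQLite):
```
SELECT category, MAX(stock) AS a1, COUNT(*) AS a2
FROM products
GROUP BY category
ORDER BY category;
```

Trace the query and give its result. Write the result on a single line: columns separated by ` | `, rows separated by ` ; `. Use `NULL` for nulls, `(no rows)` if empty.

Group products by category.
Per group compute: MAX(stock), COUNT(*).
  Garden: ids {5, 22} → MAX(stock)=37, COUNT(*)=2
  Office: ids {4, 31} → MAX(stock)=15, COUNT(*)=2
  Sports: ids {12, 30} → MAX(stock)=22, COUNT(*)=2
  Tools: ids {19, 20, 23, 27} → MAX(stock)=47, COUNT(*)=4

Garden | 37 | 2 ; Office | 15 | 2 ; Sports | 22 | 2 ; Tools | 47 | 4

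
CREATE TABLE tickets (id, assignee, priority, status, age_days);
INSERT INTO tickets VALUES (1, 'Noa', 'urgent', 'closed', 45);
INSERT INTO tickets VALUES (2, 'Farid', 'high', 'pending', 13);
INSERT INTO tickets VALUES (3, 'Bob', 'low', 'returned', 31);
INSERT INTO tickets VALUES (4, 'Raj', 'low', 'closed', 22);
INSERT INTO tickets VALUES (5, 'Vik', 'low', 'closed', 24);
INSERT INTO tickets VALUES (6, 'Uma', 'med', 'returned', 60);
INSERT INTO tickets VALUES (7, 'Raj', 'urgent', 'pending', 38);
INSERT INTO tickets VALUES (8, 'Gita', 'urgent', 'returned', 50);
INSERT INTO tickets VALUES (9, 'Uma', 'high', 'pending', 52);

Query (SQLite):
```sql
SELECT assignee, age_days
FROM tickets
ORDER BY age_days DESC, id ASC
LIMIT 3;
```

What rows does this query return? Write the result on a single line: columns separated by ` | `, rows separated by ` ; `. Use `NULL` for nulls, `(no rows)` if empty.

Sort by age_days desc, tiebreak id asc: (60, id=6), (52, id=9), (50, id=8), (45, id=1), (38, id=7), (31, id=3) …. Take first 3.

Uma | 60 ; Uma | 52 ; Gita | 50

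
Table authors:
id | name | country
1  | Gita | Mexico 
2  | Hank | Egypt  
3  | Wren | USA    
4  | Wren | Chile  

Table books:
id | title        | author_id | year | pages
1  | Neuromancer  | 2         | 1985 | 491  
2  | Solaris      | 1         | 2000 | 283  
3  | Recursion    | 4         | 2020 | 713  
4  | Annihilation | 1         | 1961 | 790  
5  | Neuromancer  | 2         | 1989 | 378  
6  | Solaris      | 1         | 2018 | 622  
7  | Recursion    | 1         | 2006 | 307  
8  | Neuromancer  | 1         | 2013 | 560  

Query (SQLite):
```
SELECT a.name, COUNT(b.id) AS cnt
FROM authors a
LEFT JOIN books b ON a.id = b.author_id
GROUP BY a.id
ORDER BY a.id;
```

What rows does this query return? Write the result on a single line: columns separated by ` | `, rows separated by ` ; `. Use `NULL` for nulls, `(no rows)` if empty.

Gita | 5 ; Hank | 2 ; Wren | 0 ; Wren | 1

LEFT JOIN keeps every authors row; unmatched ones get NULL for books columns.
Group by authors.id and compute COUNT(b.id). COUNT(col) of an all-NULL group is 0.
  1: ids {2, 4, 6, 7, 8} → COUNT(b.id)=5
  2: ids {1, 5} → COUNT(b.id)=2
  3: ids {—} → COUNT(b.id)=0
  4: ids {3} → COUNT(b.id)=1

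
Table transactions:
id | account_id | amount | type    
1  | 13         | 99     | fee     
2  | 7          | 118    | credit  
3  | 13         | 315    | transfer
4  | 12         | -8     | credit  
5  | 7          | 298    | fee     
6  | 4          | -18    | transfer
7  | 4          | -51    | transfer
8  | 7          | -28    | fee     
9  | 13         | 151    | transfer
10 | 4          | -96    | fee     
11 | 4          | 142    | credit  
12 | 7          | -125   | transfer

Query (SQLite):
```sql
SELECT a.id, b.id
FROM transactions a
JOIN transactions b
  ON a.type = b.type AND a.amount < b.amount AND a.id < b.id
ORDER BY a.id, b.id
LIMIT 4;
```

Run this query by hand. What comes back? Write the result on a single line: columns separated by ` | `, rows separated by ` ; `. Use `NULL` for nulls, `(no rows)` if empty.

1 | 5 ; 2 | 11 ; 4 | 11 ; 6 | 9

Pairs (a,b) with same type, a.amount < b.amount, a.id < b.id.
type groups: credit:{2,4,11} fee:{1,5,8,10} transfer:{3,6,7,9,12}
Ordered by (a.id, b.id); first 4.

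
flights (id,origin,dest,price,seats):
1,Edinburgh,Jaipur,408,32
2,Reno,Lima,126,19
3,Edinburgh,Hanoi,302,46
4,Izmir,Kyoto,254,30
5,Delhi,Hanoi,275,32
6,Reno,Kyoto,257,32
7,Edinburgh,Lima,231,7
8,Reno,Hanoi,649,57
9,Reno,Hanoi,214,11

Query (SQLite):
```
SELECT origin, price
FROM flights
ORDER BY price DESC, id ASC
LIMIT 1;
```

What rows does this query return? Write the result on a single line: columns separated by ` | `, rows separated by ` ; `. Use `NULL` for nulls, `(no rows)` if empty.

Sort by price desc, tiebreak id asc: (649, id=8), (408, id=1), (302, id=3), (275, id=5) …. Take first 1.

Reno | 649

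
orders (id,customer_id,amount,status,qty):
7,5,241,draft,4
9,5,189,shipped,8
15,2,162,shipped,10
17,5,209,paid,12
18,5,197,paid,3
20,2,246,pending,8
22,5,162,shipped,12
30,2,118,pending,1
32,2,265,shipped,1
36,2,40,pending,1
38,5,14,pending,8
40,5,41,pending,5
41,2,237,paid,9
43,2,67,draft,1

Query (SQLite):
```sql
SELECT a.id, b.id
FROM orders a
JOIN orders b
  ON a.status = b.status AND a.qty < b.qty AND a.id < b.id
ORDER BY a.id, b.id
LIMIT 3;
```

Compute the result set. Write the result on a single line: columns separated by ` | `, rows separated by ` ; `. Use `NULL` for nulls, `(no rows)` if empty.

Pairs (a,b) with same status, a.qty < b.qty, a.id < b.id.
status groups: draft:{7,43} paid:{17,18,41} pending:{20,30,36,38,40} shipped:{9,15,22,32}
Ordered by (a.id, b.id); first 3.

9 | 15 ; 9 | 22 ; 15 | 22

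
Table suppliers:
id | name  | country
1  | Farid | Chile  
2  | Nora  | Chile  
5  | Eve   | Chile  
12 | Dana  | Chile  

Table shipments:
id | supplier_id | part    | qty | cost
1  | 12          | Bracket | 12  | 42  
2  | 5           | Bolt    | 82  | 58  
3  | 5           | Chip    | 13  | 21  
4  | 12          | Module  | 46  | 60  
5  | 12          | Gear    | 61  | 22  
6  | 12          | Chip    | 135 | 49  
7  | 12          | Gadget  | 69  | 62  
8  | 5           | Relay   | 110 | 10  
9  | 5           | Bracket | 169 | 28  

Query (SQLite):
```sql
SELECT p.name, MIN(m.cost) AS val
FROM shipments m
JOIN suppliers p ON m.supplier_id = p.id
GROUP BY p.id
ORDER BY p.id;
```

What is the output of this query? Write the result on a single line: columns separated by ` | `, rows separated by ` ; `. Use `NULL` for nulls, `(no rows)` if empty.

Join each shipments row to its suppliers via supplier_id.
Group joined rows by suppliers.id; compute MIN(m.cost) per group.
  5: ids {2, 3, 8, 9} → MIN(m.cost)=10
  12: ids {1, 4, 5, 6, 7} → MIN(m.cost)=22

Eve | 10 ; Dana | 22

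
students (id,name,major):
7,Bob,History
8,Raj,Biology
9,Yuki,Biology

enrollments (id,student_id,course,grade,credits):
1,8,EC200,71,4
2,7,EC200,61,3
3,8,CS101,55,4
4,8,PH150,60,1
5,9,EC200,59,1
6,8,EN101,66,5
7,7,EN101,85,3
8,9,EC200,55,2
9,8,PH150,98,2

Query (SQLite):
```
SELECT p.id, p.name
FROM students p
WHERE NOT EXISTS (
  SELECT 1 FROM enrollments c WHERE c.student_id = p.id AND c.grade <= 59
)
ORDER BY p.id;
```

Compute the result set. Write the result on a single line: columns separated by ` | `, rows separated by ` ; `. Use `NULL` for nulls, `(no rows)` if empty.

7 | Bob

For each students row, check whether any enrollments with matching student_id has grade <= 59.
Keep rows where that is false.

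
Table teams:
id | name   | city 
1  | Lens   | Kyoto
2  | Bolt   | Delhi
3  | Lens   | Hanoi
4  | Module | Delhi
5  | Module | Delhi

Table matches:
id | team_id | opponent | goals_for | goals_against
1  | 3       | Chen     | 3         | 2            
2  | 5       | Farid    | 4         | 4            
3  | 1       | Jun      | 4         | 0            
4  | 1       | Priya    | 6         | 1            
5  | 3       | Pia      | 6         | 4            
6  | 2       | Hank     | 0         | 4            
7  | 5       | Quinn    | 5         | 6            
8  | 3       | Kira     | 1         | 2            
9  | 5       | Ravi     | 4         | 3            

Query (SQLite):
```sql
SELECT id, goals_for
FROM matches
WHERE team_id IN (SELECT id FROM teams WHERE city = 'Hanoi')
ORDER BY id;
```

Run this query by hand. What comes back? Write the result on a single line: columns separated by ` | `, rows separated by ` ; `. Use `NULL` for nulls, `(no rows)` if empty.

Inner query: teams.id where city = 'Hanoi'.
Outer: keep matches rows whose team_id is in that set.
Inner query → {3}

1 | 3 ; 5 | 6 ; 8 | 1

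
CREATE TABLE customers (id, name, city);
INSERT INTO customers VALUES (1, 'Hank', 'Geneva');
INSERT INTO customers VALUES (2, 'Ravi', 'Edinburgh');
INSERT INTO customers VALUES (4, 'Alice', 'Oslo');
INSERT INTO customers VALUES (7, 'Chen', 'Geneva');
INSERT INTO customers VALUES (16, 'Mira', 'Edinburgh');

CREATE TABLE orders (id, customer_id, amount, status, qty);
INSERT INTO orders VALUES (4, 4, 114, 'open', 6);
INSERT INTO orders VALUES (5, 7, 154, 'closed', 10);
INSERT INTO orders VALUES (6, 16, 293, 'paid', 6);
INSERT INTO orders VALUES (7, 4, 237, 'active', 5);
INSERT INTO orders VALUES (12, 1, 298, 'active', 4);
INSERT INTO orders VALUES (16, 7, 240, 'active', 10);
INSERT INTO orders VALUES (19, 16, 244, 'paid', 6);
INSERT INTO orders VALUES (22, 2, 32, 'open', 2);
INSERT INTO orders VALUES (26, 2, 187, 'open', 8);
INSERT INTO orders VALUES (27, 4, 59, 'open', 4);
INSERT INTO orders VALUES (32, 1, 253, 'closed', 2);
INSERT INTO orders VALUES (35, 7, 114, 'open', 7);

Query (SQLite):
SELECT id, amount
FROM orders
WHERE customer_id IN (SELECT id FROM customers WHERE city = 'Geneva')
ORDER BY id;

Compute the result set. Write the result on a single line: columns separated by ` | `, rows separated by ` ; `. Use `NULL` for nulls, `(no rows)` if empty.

5 | 154 ; 12 | 298 ; 16 | 240 ; 32 | 253 ; 35 | 114

Inner query: customers.id where city = 'Geneva'.
Outer: keep orders rows whose customer_id is in that set.
Inner query → {1, 7}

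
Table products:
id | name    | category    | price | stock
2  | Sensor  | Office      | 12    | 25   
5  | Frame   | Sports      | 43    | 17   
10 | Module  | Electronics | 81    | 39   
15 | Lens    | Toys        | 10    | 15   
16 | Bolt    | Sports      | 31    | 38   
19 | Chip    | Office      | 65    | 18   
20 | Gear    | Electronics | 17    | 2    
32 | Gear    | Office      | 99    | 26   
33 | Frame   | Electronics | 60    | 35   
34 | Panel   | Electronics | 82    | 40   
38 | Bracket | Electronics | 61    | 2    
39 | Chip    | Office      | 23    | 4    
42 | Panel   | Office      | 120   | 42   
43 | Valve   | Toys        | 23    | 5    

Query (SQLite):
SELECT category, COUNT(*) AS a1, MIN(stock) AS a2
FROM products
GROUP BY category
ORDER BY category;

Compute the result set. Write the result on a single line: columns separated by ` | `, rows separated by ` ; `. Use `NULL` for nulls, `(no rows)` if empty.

Electronics | 5 | 2 ; Office | 5 | 4 ; Sports | 2 | 17 ; Toys | 2 | 5

Group products by category.
Per group compute: COUNT(*), MIN(stock).
  Electronics: ids {10, 20, 33, 34, 38} → COUNT(*)=5, MIN(stock)=2
  Office: ids {2, 19, 32, 39, 42} → COUNT(*)=5, MIN(stock)=4
  Sports: ids {5, 16} → COUNT(*)=2, MIN(stock)=17
  Toys: ids {15, 43} → COUNT(*)=2, MIN(stock)=5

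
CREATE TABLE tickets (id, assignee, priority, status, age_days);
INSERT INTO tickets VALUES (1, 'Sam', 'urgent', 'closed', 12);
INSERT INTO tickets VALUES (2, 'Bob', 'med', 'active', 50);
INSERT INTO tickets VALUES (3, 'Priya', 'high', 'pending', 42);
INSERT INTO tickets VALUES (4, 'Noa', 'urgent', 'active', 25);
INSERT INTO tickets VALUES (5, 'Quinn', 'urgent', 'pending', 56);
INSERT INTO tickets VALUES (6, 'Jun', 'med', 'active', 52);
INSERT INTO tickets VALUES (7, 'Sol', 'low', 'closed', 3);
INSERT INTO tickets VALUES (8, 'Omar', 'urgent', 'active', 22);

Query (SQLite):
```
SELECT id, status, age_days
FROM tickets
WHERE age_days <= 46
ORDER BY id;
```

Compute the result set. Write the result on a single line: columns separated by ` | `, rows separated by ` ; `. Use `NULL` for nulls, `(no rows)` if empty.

age_days <= 46: ids {1, 3, 4, 7, 8}

1 | closed | 12 ; 3 | pending | 42 ; 4 | active | 25 ; 7 | closed | 3 ; 8 | active | 22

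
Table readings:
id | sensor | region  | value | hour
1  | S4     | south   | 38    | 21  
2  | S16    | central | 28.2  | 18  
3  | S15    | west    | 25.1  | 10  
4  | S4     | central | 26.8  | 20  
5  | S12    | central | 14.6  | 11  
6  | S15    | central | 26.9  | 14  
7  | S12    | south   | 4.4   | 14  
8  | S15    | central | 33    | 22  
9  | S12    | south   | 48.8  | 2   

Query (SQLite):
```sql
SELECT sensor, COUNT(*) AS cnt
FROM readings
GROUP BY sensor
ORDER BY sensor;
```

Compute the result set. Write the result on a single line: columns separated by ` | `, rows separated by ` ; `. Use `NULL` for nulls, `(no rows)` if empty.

S12 | 3 ; S15 | 3 ; S16 | 1 ; S4 | 2

Partition readings by sensor; compute COUNT(*) within each group.
  S12: ids {5, 7, 9} → COUNT(*)=3
  S15: ids {3, 6, 8} → COUNT(*)=3
  S16: ids {2} → COUNT(*)=1
  S4: ids {1, 4} → COUNT(*)=2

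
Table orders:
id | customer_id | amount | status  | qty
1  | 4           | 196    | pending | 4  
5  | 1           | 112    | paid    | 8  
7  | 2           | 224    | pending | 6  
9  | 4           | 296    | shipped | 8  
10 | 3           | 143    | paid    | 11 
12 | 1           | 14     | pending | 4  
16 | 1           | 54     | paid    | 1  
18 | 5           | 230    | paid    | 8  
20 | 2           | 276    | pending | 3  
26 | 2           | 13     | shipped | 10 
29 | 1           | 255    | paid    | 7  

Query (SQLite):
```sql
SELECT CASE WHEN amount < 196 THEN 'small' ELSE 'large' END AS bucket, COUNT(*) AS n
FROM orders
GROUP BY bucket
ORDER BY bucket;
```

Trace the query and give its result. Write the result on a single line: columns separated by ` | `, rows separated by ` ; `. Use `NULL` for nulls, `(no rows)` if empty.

large | 6 ; small | 5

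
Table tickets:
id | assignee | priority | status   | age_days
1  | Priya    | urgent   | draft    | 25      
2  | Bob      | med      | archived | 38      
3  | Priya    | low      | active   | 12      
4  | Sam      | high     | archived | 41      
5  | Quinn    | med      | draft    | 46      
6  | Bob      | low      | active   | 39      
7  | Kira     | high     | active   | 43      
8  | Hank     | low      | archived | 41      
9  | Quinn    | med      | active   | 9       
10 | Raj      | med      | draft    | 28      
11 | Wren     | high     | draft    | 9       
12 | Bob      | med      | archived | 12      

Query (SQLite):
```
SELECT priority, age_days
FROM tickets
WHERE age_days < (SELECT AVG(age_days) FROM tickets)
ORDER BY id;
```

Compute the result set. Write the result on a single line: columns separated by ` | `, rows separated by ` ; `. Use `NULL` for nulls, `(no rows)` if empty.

Scalar subquery: AVG(age_days) over all tickets rows = 28.583333 (≈; comparison uses full precision).
Keep rows where age_days < that value.

urgent | 25 ; low | 12 ; med | 9 ; med | 28 ; high | 9 ; med | 12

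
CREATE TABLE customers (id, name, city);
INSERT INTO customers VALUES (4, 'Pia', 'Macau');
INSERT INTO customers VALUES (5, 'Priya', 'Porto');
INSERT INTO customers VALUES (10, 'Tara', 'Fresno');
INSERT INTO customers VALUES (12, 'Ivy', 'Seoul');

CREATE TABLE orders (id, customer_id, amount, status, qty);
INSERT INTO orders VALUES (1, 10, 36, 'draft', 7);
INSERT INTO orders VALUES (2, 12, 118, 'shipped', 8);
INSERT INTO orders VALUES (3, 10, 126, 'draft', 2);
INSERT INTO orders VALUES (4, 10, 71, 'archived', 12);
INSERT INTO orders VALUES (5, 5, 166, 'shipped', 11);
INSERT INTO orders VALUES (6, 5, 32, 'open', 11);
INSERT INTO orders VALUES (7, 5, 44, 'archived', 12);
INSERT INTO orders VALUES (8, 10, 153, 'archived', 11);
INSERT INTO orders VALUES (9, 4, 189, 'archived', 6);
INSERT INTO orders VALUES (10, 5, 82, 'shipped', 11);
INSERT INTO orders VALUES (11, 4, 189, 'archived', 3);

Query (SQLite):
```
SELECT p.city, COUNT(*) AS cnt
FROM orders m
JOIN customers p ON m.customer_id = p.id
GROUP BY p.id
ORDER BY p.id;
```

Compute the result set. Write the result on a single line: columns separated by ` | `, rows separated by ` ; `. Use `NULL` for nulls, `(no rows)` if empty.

Macau | 2 ; Porto | 4 ; Fresno | 4 ; Seoul | 1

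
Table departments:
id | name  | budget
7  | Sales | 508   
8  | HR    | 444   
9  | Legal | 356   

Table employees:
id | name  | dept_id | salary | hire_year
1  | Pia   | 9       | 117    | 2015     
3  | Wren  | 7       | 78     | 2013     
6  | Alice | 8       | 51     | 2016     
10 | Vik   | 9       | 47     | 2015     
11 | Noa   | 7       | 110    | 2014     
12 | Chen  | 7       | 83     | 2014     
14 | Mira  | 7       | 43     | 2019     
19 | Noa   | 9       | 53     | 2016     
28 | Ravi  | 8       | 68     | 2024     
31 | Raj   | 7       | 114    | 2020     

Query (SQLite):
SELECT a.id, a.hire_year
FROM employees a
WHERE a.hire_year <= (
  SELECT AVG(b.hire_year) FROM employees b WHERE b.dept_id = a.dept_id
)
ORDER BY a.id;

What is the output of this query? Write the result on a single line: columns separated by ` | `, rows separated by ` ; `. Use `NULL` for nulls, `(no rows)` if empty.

1 | 2015 ; 3 | 2013 ; 6 | 2016 ; 10 | 2015 ; 11 | 2014 ; 12 | 2014

For each employees row a, compute AVG(hire_year) over rows sharing a.dept_id.
Keep row a if a.hire_year <= that per-group AVG.
  dept_id=7: AVG(hire_year) = 2016.0
  dept_id=8: AVG(hire_year) = 2020.0
  dept_id=9: AVG(hire_year) = 2015.333333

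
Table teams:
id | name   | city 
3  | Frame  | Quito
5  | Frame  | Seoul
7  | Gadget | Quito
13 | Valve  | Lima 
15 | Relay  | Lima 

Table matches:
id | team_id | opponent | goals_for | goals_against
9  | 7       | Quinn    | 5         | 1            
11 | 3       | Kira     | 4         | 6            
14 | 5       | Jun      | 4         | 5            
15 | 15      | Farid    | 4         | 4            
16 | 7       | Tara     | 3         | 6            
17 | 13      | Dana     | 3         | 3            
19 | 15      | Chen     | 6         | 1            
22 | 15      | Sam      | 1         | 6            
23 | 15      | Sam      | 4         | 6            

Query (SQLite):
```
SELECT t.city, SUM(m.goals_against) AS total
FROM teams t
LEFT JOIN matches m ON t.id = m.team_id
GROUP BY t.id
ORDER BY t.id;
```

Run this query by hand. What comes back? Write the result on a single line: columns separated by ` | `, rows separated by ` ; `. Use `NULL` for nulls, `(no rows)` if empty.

Quito | 6 ; Seoul | 5 ; Quito | 7 ; Lima | 3 ; Lima | 17

LEFT JOIN keeps every teams row; unmatched ones get NULL for matches columns.
Group by teams.id and compute SUM(m.goals_against). SUM over an all-NULL group is NULL.
  3: ids {11} → SUM(m.goals_against)=6
  5: ids {14} → SUM(m.goals_against)=5
  7: ids {9, 16} → SUM(m.goals_against)=7
  13: ids {17} → SUM(m.goals_against)=3
  15: ids {15, 19, 22, 23} → SUM(m.goals_against)=17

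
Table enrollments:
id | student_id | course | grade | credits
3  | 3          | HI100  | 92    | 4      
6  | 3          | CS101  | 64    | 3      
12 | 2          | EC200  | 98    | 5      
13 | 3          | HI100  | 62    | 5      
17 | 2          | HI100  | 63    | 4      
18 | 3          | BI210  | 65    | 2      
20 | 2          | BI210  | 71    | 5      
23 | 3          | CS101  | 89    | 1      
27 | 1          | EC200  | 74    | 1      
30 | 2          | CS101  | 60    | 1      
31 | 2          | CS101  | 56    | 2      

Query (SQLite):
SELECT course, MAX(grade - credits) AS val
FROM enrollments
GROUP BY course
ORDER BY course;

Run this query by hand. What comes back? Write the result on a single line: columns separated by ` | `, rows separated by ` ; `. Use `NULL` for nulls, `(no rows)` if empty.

For each row compute grade - credits.
Group by course; take MAX of the expression per group.
  BI210: ids {18, 20} → MAX(grade - credits)=66
  CS101: ids {6, 23, 30, 31} → MAX(grade - credits)=88
  EC200: ids {12, 27} → MAX(grade - credits)=93
  HI100: ids {3, 13, 17} → MAX(grade - credits)=88

BI210 | 66 ; CS101 | 88 ; EC200 | 93 ; HI100 | 88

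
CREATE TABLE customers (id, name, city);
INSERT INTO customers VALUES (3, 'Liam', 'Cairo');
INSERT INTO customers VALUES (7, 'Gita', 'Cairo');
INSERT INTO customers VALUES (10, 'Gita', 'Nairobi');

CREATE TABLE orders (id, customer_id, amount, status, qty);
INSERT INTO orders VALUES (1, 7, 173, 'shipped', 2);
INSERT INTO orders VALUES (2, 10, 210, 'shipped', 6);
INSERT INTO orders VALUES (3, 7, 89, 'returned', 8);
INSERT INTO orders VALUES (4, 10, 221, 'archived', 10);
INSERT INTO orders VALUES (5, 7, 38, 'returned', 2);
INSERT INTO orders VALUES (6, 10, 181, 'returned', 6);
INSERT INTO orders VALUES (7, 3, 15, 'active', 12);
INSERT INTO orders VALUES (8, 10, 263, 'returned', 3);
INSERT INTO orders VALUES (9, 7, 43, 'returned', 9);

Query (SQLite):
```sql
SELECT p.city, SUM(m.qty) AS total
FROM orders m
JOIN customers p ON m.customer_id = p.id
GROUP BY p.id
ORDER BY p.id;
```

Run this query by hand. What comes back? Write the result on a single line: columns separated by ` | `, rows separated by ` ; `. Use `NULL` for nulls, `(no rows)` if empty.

Join each orders row to its customers via customer_id.
Group joined rows by customers.id; compute SUM(m.qty) per group.
  3: ids {7} → SUM(m.qty)=12
  7: ids {1, 3, 5, 9} → SUM(m.qty)=21
  10: ids {2, 4, 6, 8} → SUM(m.qty)=25

Cairo | 12 ; Cairo | 21 ; Nairobi | 25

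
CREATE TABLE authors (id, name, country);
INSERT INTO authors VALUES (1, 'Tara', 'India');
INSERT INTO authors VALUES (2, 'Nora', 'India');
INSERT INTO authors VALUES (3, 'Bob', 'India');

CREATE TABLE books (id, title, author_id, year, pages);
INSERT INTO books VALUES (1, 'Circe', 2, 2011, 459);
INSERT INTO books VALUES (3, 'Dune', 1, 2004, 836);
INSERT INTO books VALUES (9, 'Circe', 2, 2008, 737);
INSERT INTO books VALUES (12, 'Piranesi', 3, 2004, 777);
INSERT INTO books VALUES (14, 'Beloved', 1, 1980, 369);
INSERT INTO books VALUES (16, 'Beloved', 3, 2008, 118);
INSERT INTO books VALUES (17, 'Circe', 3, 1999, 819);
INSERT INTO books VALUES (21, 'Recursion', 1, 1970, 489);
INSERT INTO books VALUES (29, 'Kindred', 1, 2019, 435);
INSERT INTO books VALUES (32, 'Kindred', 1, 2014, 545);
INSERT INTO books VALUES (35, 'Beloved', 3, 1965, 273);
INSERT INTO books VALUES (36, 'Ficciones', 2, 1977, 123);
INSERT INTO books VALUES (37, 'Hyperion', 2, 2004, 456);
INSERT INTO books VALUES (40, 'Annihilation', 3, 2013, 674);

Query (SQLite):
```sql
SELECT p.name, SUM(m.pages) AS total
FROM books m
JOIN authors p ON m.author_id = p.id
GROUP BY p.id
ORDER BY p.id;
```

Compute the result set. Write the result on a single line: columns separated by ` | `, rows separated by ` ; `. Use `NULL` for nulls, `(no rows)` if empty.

Join each books row to its authors via author_id.
Group joined rows by authors.id; compute SUM(m.pages) per group.
  1: ids {3, 14, 21, 29, 32} → SUM(m.pages)=2674
  2: ids {1, 9, 36, 37} → SUM(m.pages)=1775
  3: ids {12, 16, 17, 35, 40} → SUM(m.pages)=2661

Tara | 2674 ; Nora | 1775 ; Bob | 2661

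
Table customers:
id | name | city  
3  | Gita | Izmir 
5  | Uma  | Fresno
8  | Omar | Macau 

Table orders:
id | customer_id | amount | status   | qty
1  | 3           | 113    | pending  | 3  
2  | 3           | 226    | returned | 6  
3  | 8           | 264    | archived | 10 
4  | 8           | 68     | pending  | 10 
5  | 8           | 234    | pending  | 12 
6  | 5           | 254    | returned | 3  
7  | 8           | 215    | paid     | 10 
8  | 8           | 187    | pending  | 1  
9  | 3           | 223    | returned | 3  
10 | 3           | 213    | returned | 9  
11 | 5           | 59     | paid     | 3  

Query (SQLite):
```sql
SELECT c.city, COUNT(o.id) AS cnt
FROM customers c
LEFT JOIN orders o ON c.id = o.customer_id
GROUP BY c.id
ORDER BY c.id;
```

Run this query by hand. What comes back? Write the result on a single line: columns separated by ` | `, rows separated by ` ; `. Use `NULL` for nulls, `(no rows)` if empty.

Izmir | 4 ; Fresno | 2 ; Macau | 5

LEFT JOIN keeps every customers row; unmatched ones get NULL for orders columns.
Group by customers.id and compute COUNT(o.id). COUNT(col) of an all-NULL group is 0.
  3: ids {1, 2, 9, 10} → COUNT(o.id)=4
  5: ids {6, 11} → COUNT(o.id)=2
  8: ids {3, 4, 5, 7, 8} → COUNT(o.id)=5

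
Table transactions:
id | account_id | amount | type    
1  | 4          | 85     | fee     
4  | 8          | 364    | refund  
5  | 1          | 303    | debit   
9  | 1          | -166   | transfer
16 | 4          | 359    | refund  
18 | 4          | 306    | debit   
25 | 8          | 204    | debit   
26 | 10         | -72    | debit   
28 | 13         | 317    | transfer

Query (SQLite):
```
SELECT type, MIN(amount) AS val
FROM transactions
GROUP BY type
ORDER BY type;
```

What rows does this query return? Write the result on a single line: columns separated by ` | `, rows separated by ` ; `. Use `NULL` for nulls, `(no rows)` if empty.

debit | -72 ; fee | 85 ; refund | 359 ; transfer | -166

Partition transactions by type; compute MIN(amount) within each group.
  debit: ids {5, 18, 25, 26} → MIN(amount)=-72
  fee: ids {1} → MIN(amount)=85
  refund: ids {4, 16} → MIN(amount)=359
  transfer: ids {9, 28} → MIN(amount)=-166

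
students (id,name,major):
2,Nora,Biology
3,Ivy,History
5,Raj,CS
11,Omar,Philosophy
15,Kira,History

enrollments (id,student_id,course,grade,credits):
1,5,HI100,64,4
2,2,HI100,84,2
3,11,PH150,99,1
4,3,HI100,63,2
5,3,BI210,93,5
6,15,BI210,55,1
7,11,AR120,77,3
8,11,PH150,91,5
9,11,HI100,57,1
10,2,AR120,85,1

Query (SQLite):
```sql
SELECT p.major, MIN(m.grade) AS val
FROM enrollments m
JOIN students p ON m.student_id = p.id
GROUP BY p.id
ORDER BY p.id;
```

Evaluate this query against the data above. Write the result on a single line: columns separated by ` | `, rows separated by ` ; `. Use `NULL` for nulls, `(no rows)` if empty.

Biology | 84 ; History | 63 ; CS | 64 ; Philosophy | 57 ; History | 55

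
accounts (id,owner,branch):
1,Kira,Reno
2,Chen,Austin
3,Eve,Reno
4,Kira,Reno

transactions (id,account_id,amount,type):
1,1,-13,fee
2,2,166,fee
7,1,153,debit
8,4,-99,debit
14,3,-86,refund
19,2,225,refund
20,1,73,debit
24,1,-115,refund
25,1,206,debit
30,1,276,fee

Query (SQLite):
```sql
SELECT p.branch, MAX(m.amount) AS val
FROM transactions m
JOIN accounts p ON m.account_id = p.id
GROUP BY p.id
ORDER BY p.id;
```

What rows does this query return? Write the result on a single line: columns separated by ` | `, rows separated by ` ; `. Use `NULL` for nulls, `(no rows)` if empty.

Join each transactions row to its accounts via account_id.
Group joined rows by accounts.id; compute MAX(m.amount) per group.
  1: ids {1, 7, 20, 24, 25, 30} → MAX(m.amount)=276
  2: ids {2, 19} → MAX(m.amount)=225
  3: ids {14} → MAX(m.amount)=-86
  4: ids {8} → MAX(m.amount)=-99

Reno | 276 ; Austin | 225 ; Reno | -86 ; Reno | -99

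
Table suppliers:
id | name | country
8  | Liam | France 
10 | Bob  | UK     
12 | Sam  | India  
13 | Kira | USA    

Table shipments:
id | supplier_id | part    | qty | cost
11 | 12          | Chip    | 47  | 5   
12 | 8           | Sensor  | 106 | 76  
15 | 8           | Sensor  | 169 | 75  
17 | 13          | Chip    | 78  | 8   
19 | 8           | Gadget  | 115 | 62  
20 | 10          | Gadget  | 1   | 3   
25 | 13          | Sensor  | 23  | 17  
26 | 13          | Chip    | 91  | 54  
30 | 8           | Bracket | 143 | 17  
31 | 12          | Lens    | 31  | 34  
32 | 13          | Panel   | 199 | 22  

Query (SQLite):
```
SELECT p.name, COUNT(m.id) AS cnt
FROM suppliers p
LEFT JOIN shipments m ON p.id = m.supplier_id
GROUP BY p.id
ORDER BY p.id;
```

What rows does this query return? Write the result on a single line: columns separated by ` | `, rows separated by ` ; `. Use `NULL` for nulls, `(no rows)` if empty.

LEFT JOIN keeps every suppliers row; unmatched ones get NULL for shipments columns.
Group by suppliers.id and compute COUNT(m.id). COUNT(col) of an all-NULL group is 0.
  8: ids {12, 15, 19, 30} → COUNT(m.id)=4
  10: ids {20} → COUNT(m.id)=1
  12: ids {11, 31} → COUNT(m.id)=2
  13: ids {17, 25, 26, 32} → COUNT(m.id)=4

Liam | 4 ; Bob | 1 ; Sam | 2 ; Kira | 4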